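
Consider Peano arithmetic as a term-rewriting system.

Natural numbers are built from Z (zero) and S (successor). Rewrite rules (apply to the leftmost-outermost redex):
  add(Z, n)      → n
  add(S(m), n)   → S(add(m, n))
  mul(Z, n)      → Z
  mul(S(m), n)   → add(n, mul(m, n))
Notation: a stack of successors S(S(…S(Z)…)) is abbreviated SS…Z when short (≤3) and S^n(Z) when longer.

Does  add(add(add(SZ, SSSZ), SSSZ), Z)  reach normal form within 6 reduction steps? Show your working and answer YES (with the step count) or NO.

Answer: NO — after 6 steps the term is S(S(add(add(SSZ, SSSZ), Z))), not yet normal

Derivation:
  start: add(add(add(SZ, SSSZ), SSSZ), Z)
  step 1: add(add(S(add(Z, SSSZ)), SSSZ), Z)
  step 2: add(S(add(add(Z, SSSZ), SSSZ)), Z)
  step 3: S(add(add(add(Z, SSSZ), SSSZ), Z))
  step 4: S(add(add(SSSZ, SSSZ), Z))
  step 5: S(add(S(add(SSZ, SSSZ)), Z))
  step 6: S(S(add(add(SSZ, SSSZ), Z)))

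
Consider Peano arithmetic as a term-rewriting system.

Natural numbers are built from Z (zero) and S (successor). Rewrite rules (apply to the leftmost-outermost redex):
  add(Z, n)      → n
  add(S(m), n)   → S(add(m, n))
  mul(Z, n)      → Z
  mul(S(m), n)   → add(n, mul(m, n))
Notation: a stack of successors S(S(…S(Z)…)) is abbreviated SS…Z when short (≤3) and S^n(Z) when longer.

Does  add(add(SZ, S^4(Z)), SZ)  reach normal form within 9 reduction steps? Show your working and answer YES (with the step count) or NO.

  start: add(add(SZ, S^4(Z)), SZ)
  [1] add(S(add(Z, S^4(Z))), SZ)
  [2] S(add(add(Z, S^4(Z)), SZ))
  [3] S(add(S^4(Z), SZ))
  [4] S(S(add(SSSZ, SZ)))
  [5] S(S(S(add(SSZ, SZ))))
  [6] S(S(S(S(add(SZ, SZ)))))
  [7] S(S(S(S(S(add(Z, SZ))))))
  [8] S^6(Z)

Answer: YES — reaches normal form S^6(Z) in 8 ≤ 9 steps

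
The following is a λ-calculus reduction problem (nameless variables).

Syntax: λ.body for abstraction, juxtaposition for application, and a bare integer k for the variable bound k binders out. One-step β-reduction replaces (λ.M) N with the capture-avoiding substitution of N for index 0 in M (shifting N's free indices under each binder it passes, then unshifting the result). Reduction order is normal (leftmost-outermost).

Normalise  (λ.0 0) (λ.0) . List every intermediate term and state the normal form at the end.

  start: (λ.0 0) (λ.0)
  →1  (λ.0) (λ.0)
  →2  λ.0

Answer: normal form = λ.0  (in 2 steps)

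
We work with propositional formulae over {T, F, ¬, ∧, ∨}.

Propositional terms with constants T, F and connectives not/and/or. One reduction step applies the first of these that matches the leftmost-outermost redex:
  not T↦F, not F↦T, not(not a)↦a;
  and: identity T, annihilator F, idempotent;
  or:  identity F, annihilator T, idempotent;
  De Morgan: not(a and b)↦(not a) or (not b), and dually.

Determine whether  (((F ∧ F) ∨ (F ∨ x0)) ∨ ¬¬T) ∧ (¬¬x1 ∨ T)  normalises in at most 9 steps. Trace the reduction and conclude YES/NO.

  start: (((F ∧ F) ∨ (F ∨ x0)) ∨ ¬¬T) ∧ (¬¬x1 ∨ T)
  →1  ((F ∨ (F ∨ x0)) ∨ ¬¬T) ∧ (¬¬x1 ∨ T)
  →2  ((F ∨ x0) ∨ ¬¬T) ∧ (¬¬x1 ∨ T)
  →3  (x0 ∨ ¬¬T) ∧ (¬¬x1 ∨ T)
  →4  (x0 ∨ T) ∧ (¬¬x1 ∨ T)
  →5  T ∧ (¬¬x1 ∨ T)
  →6  ¬¬x1 ∨ T
  →7  T

Answer: YES — reaches normal form T in 7 ≤ 9 steps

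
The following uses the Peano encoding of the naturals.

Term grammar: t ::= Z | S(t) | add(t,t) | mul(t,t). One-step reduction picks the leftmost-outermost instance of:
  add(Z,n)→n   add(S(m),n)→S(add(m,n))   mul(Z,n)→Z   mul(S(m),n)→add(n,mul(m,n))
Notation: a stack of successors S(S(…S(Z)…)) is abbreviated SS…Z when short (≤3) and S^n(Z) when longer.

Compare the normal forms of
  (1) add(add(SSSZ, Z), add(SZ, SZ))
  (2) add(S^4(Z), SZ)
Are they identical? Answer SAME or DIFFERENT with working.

Answer: SAME — A ⇓ S^5(Z), B ⇓ S^5(Z)

Derivation:
Term A:
  start: add(add(SSSZ, Z), add(SZ, SZ))
  [1] add(S(add(SSZ, Z)), add(SZ, SZ))
  [2] S(add(add(SSZ, Z), add(SZ, SZ)))
  [3] S(add(S(add(SZ, Z)), add(SZ, SZ)))
  [4] S(S(add(add(SZ, Z), add(SZ, SZ))))
  [5] S(S(add(S(add(Z, Z)), add(SZ, SZ))))
  [6] S(S(S(add(add(Z, Z), add(SZ, SZ)))))
  [7] S(S(S(add(Z, add(SZ, SZ)))))
  [8] S(S(S(add(SZ, SZ))))
  [9] S(S(S(S(add(Z, SZ)))))
  [10] S^5(Z)

Term B:
  start: add(S^4(Z), SZ)
  [1] S(add(SSSZ, SZ))
  [2] S(S(add(SSZ, SZ)))
  [3] S(S(S(add(SZ, SZ))))
  [4] S(S(S(S(add(Z, SZ)))))
  [5] S^5(Z)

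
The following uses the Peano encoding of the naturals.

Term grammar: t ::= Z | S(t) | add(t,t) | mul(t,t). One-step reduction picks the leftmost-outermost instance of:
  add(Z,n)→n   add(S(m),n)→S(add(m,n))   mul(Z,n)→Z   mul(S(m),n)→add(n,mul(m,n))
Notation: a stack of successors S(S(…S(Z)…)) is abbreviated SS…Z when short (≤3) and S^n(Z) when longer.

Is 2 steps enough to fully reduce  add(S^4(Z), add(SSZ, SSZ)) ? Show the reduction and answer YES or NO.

Answer: NO — after 2 steps the term is S(S(add(SSZ, add(SSZ, SSZ)))), not yet normal

Derivation:
  start: add(S^4(Z), add(SSZ, SSZ))
  →1  S(add(SSSZ, add(SSZ, SSZ)))
  →2  S(S(add(SSZ, add(SSZ, SSZ))))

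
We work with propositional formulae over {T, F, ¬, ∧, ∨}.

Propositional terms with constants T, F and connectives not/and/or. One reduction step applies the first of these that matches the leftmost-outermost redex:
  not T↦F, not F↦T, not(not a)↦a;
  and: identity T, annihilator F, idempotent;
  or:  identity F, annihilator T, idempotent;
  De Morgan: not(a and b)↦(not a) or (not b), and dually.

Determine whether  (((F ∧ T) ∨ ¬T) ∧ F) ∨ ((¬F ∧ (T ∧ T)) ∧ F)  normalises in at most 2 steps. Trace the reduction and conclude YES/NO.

  start: (((F ∧ T) ∨ ¬T) ∧ F) ∨ ((¬F ∧ (T ∧ T)) ∧ F)
  [1] F ∨ ((¬F ∧ (T ∧ T)) ∧ F)
  [2] (¬F ∧ (T ∧ T)) ∧ F

Answer: NO — after 2 steps the term is (¬F ∧ (T ∧ T)) ∧ F, not yet normal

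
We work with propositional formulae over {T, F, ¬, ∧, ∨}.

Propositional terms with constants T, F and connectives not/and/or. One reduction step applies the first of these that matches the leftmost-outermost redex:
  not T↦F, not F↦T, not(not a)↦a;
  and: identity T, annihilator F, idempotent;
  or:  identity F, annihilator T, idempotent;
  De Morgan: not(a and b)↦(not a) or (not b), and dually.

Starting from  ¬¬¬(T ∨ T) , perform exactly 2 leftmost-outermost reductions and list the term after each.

Answer: after 2 steps: ¬T ∧ ¬T

Derivation:
  start: ¬¬¬(T ∨ T)
  step 1: ¬(T ∨ T)
  step 2: ¬T ∧ ¬T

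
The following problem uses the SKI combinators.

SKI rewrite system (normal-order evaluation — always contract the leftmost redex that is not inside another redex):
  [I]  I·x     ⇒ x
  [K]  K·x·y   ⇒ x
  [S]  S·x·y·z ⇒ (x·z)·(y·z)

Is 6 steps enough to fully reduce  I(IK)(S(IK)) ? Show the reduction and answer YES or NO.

Answer: YES — reaches normal form K(SK) in 3 ≤ 6 steps

Derivation:
  start: I(IK)(S(IK))
  →1  IK(S(IK))
  →2  K(S(IK))
  →3  K(SK)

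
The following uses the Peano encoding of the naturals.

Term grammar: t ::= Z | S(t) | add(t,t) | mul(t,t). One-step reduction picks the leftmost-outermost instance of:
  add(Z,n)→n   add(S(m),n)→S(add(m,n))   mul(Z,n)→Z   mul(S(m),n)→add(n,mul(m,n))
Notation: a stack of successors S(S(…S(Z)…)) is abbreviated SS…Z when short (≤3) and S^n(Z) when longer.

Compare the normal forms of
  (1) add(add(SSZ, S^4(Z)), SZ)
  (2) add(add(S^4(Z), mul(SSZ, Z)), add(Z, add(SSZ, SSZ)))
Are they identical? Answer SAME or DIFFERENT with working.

Answer: DIFFERENT — A ⇓ S^7(Z), B ⇓ S^8(Z)

Reduction:
Term A:
  start: add(add(SSZ, S^4(Z)), SZ)
  step 1: add(S(add(SZ, S^4(Z))), SZ)
  step 2: S(add(add(SZ, S^4(Z)), SZ))
  step 3: S(add(S(add(Z, S^4(Z))), SZ))
  step 4: S(S(add(add(Z, S^4(Z)), SZ)))
  step 5: S(S(add(S^4(Z), SZ)))
  step 6: S(S(S(add(SSSZ, SZ))))
  step 7: S(S(S(S(add(SSZ, SZ)))))
  step 8: S(S(S(S(S(add(SZ, SZ))))))
  step 9: S(S(S(S(S(S(add(Z, SZ)))))))
  step 10: S^7(Z)

Term B:
  start: add(add(S^4(Z), mul(SSZ, Z)), add(Z, add(SSZ, SSZ)))
  step 1: add(S(add(SSSZ, mul(SSZ, Z))), add(Z, add(SSZ, SSZ)))
  step 2: S(add(add(SSSZ, mul(SSZ, Z)), add(Z, add(SSZ, SSZ))))
  step 3: S(add(S(add(SSZ, mul(SSZ, Z))), add(Z, add(SSZ, SSZ))))
  step 4: S(S(add(add(SSZ, mul(SSZ, Z)), add(Z, add(SSZ, SSZ)))))
  step 5: S(S(add(S(add(SZ, mul(SSZ, Z))), add(Z, add(SSZ, SSZ)))))
  step 6: S(S(S(add(add(SZ, mul(SSZ, Z)), add(Z, add(SSZ, SSZ))))))
  step 7: S(S(S(add(S(add(Z, mul(SSZ, Z))), add(Z, add(SSZ, SSZ))))))
  step 8: S(S(S(S(add(add(Z, mul(SSZ, Z)), add(Z, add(SSZ, SSZ)))))))
  step 9: S(S(S(S(add(mul(SSZ, Z), add(Z, add(SSZ, SSZ)))))))
  step 10: S(S(S(S(add(add(Z, mul(SZ, Z)), add(Z, add(SSZ, SSZ)))))))
  step 11: S(S(S(S(add(mul(SZ, Z), add(Z, add(SSZ, SSZ)))))))
  step 12: S(S(S(S(add(add(Z, mul(Z, Z)), add(Z, add(SSZ, SSZ)))))))
  step 13: S(S(S(S(add(mul(Z, Z), add(Z, add(SSZ, SSZ)))))))
  step 14: S(S(S(S(add(Z, add(Z, add(SSZ, SSZ)))))))
  step 15: S(S(S(S(add(Z, add(SSZ, SSZ))))))
  step 16: S(S(S(S(add(SSZ, SSZ)))))
  step 17: S(S(S(S(S(add(SZ, SSZ))))))
  step 18: S(S(S(S(S(S(add(Z, SSZ)))))))
  step 19: S^8(Z)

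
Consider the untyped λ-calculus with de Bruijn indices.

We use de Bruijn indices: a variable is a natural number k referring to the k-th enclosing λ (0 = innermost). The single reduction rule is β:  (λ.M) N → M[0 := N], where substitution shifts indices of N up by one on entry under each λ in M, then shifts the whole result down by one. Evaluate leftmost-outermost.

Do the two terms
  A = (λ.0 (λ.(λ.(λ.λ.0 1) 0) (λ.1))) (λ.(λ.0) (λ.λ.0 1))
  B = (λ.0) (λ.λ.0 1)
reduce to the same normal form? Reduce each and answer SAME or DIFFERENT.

Term A:
  start: (λ.0 (λ.(λ.(λ.λ.0 1) 0) (λ.1))) (λ.(λ.0) (λ.λ.0 1))
  [1] (λ.(λ.0) (λ.λ.0 1)) (λ.(λ.(λ.λ.0 1) 0) (λ.1))
  [2] (λ.0) (λ.λ.0 1)
  [3] λ.λ.0 1

Term B:
  start: (λ.0) (λ.λ.0 1)
  [1] λ.λ.0 1

Answer: SAME — A ⇓ λ.λ.0 1, B ⇓ λ.λ.0 1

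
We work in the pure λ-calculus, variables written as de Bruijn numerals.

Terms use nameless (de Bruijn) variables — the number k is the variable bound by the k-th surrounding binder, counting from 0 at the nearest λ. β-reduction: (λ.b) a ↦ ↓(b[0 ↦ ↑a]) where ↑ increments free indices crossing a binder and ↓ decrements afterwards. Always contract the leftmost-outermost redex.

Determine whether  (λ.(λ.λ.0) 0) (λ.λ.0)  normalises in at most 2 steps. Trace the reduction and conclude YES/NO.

Answer: YES — reaches normal form λ.0 in 2 ≤ 2 steps

Working:
  start: (λ.(λ.λ.0) 0) (λ.λ.0)
  step 1: (λ.λ.0) (λ.λ.0)
  step 2: λ.0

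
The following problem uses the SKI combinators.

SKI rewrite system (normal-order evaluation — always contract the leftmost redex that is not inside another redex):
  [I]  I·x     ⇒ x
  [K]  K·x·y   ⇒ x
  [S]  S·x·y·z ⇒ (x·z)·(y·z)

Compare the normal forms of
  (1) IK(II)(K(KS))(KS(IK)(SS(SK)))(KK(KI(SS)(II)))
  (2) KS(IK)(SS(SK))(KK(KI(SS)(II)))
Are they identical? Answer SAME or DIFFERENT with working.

Term A:
  start: IK(II)(K(KS))(KS(IK)(SS(SK)))(KK(KI(SS)(II)))
  [1] K(II)(K(KS))(KS(IK)(SS(SK)))(KK(KI(SS)(II)))
  [2] II(KS(IK)(SS(SK)))(KK(KI(SS)(II)))
  [3] I(KS(IK)(SS(SK)))(KK(KI(SS)(II)))
  [4] KS(IK)(SS(SK))(KK(KI(SS)(II)))
  [5] S(SS(SK))(KK(KI(SS)(II)))
  [6] S(SS(SK))K

Term B:
  start: KS(IK)(SS(SK))(KK(KI(SS)(II)))
  [1] S(SS(SK))(KK(KI(SS)(II)))
  [2] S(SS(SK))K

Answer: SAME — A ⇓ S(SS(SK))K, B ⇓ S(SS(SK))K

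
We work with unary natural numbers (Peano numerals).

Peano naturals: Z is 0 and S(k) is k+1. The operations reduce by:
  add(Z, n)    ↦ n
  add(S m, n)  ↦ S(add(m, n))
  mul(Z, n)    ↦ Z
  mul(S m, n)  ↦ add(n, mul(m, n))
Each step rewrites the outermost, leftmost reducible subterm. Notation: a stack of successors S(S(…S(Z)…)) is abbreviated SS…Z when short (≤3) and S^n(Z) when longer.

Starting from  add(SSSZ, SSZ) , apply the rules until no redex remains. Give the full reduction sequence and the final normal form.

Answer: normal form = S^5(Z)  (in 4 steps)

Reduction:
  start: add(SSSZ, SSZ)
  step 1: S(add(SSZ, SSZ))
  step 2: S(S(add(SZ, SSZ)))
  step 3: S(S(S(add(Z, SSZ))))
  step 4: S^5(Z)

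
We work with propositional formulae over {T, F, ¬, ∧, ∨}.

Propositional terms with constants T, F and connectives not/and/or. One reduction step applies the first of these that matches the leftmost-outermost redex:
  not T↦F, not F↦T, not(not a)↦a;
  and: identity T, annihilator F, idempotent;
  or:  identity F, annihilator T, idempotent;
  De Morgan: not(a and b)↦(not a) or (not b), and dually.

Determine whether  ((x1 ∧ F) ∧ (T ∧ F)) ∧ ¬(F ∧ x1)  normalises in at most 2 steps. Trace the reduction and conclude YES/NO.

  start: ((x1 ∧ F) ∧ (T ∧ F)) ∧ ¬(F ∧ x1)
  step 1: (F ∧ (T ∧ F)) ∧ ¬(F ∧ x1)
  step 2: F ∧ ¬(F ∧ x1)

Answer: NO — after 2 steps the term is F ∧ ¬(F ∧ x1), not yet normal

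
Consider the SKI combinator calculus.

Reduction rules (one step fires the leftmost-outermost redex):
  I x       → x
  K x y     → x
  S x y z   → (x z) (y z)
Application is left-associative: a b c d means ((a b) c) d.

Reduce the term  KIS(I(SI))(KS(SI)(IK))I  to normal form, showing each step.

  start: KIS(I(SI))(KS(SI)(IK))I
  [1] I(I(SI))(KS(SI)(IK))I
  [2] I(SI)(KS(SI)(IK))I
  [3] SI(KS(SI)(IK))I
  [4] II(KS(SI)(IK)I)
  [5] I(KS(SI)(IK)I)
  [6] KS(SI)(IK)I
  [7] S(IK)I
  [8] SKI

Answer: normal form = SKI  (in 8 steps)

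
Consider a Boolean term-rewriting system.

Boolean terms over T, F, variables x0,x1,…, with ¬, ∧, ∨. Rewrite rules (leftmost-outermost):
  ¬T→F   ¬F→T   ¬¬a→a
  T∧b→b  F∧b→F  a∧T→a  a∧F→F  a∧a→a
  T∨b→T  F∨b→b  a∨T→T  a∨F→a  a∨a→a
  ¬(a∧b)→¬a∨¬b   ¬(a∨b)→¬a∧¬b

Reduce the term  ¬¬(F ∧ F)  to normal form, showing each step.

Answer: normal form = F  (in 2 steps)

Derivation:
  start: ¬¬(F ∧ F)
  →1  F ∧ F
  →2  F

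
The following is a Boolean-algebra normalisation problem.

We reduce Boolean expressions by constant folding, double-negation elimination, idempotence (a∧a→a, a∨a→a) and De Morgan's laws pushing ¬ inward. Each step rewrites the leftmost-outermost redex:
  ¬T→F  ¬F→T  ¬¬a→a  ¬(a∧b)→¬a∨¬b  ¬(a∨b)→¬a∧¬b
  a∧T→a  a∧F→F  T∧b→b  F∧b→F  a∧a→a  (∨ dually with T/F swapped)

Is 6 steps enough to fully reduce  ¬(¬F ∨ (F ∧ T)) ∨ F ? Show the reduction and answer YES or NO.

Answer: YES — reaches normal form F in 4 ≤ 6 steps

Working:
  start: ¬(¬F ∨ (F ∧ T)) ∨ F
  →1  ¬(¬F ∨ (F ∧ T))
  →2  ¬¬F ∧ ¬(F ∧ T)
  →3  F ∧ ¬(F ∧ T)
  →4  F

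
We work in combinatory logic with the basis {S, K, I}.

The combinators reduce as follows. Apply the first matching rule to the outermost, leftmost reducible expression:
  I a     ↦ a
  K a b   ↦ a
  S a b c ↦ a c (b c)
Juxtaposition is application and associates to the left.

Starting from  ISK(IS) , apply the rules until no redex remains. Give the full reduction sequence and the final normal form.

  start: ISK(IS)
  →1  SK(IS)
  →2  SKS

Answer: normal form = SKS  (in 2 steps)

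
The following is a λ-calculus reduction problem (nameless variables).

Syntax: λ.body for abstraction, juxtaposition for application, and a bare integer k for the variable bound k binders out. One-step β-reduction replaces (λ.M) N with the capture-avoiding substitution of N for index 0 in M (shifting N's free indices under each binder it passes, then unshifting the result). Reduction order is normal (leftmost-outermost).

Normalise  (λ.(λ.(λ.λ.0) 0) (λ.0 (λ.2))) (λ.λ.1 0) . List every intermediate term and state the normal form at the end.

Answer: normal form = λ.0  (in 3 steps)

Reduction:
  start: (λ.(λ.(λ.λ.0) 0) (λ.0 (λ.2))) (λ.λ.1 0)
  →1  (λ.(λ.λ.0) 0) (λ.0 (λ.λ.λ.1 0))
  →2  (λ.λ.0) (λ.0 (λ.λ.λ.1 0))
  →3  λ.0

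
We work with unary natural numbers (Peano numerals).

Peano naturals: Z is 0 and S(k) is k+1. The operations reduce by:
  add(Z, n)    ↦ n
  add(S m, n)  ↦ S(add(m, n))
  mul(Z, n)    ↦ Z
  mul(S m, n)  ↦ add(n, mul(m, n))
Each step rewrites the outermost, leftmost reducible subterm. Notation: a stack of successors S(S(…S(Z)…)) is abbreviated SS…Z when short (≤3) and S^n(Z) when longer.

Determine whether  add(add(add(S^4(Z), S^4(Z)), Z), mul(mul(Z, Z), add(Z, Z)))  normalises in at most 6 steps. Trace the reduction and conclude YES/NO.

Answer: NO — after 6 steps the term is S(S(add(add(add(SSZ, S^4(Z)), Z), mul(mul(Z, Z), add(Z, Z))))), not yet normal

Working:
  start: add(add(add(S^4(Z), S^4(Z)), Z), mul(mul(Z, Z), add(Z, Z)))
  step 1: add(add(S(add(SSSZ, S^4(Z))), Z), mul(mul(Z, Z), add(Z, Z)))
  step 2: add(S(add(add(SSSZ, S^4(Z)), Z)), mul(mul(Z, Z), add(Z, Z)))
  step 3: S(add(add(add(SSSZ, S^4(Z)), Z), mul(mul(Z, Z), add(Z, Z))))
  step 4: S(add(add(S(add(SSZ, S^4(Z))), Z), mul(mul(Z, Z), add(Z, Z))))
  step 5: S(add(S(add(add(SSZ, S^4(Z)), Z)), mul(mul(Z, Z), add(Z, Z))))
  step 6: S(S(add(add(add(SSZ, S^4(Z)), Z), mul(mul(Z, Z), add(Z, Z)))))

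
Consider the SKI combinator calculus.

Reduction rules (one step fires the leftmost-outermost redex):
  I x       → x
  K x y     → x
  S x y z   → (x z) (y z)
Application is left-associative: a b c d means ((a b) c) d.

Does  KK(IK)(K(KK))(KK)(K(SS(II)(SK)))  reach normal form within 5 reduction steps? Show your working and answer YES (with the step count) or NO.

  start: KK(IK)(K(KK))(KK)(K(SS(II)(SK)))
  →1  K(K(KK))(KK)(K(SS(II)(SK)))
  →2  K(KK)(K(SS(II)(SK)))
  →3  KK

Answer: YES — reaches normal form KK in 3 ≤ 5 steps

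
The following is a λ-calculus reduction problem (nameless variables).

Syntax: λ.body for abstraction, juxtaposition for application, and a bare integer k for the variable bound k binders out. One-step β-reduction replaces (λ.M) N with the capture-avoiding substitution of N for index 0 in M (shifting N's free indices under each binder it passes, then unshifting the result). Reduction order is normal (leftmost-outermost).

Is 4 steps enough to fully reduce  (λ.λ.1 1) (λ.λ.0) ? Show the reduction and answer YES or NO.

Answer: YES — reaches normal form λ.λ.0 in 2 ≤ 4 steps

Working:
  start: (λ.λ.1 1) (λ.λ.0)
  step 1: λ.(λ.λ.0) (λ.λ.0)
  step 2: λ.λ.0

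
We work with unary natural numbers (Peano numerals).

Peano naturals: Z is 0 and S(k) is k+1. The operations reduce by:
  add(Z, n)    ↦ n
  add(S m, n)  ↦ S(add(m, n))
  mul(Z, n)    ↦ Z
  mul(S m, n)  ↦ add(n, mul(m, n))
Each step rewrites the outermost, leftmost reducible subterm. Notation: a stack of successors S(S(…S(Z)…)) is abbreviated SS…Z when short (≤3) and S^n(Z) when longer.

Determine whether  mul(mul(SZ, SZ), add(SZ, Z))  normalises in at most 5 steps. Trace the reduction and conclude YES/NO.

Answer: NO — after 5 steps the term is S(add(add(Z, Z), mul(add(Z, mul(Z, SZ)), add(SZ, Z)))), not yet normal

Reduction:
  start: mul(mul(SZ, SZ), add(SZ, Z))
  step 1: mul(add(SZ, mul(Z, SZ)), add(SZ, Z))
  step 2: mul(S(add(Z, mul(Z, SZ))), add(SZ, Z))
  step 3: add(add(SZ, Z), mul(add(Z, mul(Z, SZ)), add(SZ, Z)))
  step 4: add(S(add(Z, Z)), mul(add(Z, mul(Z, SZ)), add(SZ, Z)))
  step 5: S(add(add(Z, Z), mul(add(Z, mul(Z, SZ)), add(SZ, Z))))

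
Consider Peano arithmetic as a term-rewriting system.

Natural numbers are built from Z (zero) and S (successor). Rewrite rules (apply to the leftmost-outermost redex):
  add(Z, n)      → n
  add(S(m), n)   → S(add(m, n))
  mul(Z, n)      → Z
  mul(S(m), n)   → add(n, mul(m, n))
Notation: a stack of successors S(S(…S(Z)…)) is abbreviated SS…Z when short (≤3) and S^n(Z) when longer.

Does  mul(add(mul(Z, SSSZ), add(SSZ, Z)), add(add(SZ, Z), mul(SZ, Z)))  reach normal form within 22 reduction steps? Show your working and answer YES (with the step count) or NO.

Answer: NO — after 22 steps the term is S(S(add(mul(Z, Z), mul(add(Z, Z), add(add(SZ, Z), mul(SZ, Z)))))), not yet normal

Working:
  start: mul(add(mul(Z, SSSZ), add(SSZ, Z)), add(add(SZ, Z), mul(SZ, Z)))
  [1] mul(add(Z, add(SSZ, Z)), add(add(SZ, Z), mul(SZ, Z)))
  [2] mul(add(SSZ, Z), add(add(SZ, Z), mul(SZ, Z)))
  [3] mul(S(add(SZ, Z)), add(add(SZ, Z), mul(SZ, Z)))
  [4] add(add(add(SZ, Z), mul(SZ, Z)), mul(add(SZ, Z), add(add(SZ, Z), mul(SZ, Z))))
  [5] add(add(S(add(Z, Z)), mul(SZ, Z)), mul(add(SZ, Z), add(add(SZ, Z), mul(SZ, Z))))
  [6] add(S(add(add(Z, Z), mul(SZ, Z))), mul(add(SZ, Z), add(add(SZ, Z), mul(SZ, Z))))
  [7] S(add(add(add(Z, Z), mul(SZ, Z)), mul(add(SZ, Z), add(add(SZ, Z), mul(SZ, Z)))))
  [8] S(add(add(Z, mul(SZ, Z)), mul(add(SZ, Z), add(add(SZ, Z), mul(SZ, Z)))))
  [9] S(add(mul(SZ, Z), mul(add(SZ, Z), add(add(SZ, Z), mul(SZ, Z)))))
  [10] S(add(add(Z, mul(Z, Z)), mul(add(SZ, Z), add(add(SZ, Z), mul(SZ, Z)))))
  [11] S(add(mul(Z, Z), mul(add(SZ, Z), add(add(SZ, Z), mul(SZ, Z)))))
  [12] S(add(Z, mul(add(SZ, Z), add(add(SZ, Z), mul(SZ, Z)))))
  [13] S(mul(add(SZ, Z), add(add(SZ, Z), mul(SZ, Z))))
  [14] S(mul(S(add(Z, Z)), add(add(SZ, Z), mul(SZ, Z))))
  [15] S(add(add(add(SZ, Z), mul(SZ, Z)), mul(add(Z, Z), add(add(SZ, Z), mul(SZ, Z)))))
  [16] S(add(add(S(add(Z, Z)), mul(SZ, Z)), mul(add(Z, Z), add(add(SZ, Z), mul(SZ, Z)))))
  [17] S(add(S(add(add(Z, Z), mul(SZ, Z))), mul(add(Z, Z), add(add(SZ, Z), mul(SZ, Z)))))
  [18] S(S(add(add(add(Z, Z), mul(SZ, Z)), mul(add(Z, Z), add(add(SZ, Z), mul(SZ, Z))))))
  [19] S(S(add(add(Z, mul(SZ, Z)), mul(add(Z, Z), add(add(SZ, Z), mul(SZ, Z))))))
  [20] S(S(add(mul(SZ, Z), mul(add(Z, Z), add(add(SZ, Z), mul(SZ, Z))))))
  [21] S(S(add(add(Z, mul(Z, Z)), mul(add(Z, Z), add(add(SZ, Z), mul(SZ, Z))))))
  [22] S(S(add(mul(Z, Z), mul(add(Z, Z), add(add(SZ, Z), mul(SZ, Z))))))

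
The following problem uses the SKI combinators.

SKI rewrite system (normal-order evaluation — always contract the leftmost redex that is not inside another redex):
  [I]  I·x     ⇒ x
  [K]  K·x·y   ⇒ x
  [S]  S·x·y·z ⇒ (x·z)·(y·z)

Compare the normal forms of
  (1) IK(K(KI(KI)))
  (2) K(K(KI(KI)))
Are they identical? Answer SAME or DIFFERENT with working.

Term A:
  start: IK(K(KI(KI)))
  step 1: K(K(KI(KI)))
  step 2: K(KI)

Term B:
  start: K(K(KI(KI)))
  step 1: K(KI)

Answer: SAME — A ⇓ K(KI), B ⇓ K(KI)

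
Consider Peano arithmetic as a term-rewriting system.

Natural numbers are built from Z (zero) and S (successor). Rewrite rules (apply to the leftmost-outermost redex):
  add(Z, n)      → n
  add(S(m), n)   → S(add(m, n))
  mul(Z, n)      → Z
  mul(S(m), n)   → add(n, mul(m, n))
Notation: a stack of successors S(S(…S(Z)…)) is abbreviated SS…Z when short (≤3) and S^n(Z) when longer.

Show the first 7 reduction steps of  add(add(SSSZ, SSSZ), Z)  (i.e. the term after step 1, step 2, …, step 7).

Answer: after 7 steps: S(S(S(add(SSSZ, Z))))

Working:
  start: add(add(SSSZ, SSSZ), Z)
  →1  add(S(add(SSZ, SSSZ)), Z)
  →2  S(add(add(SSZ, SSSZ), Z))
  →3  S(add(S(add(SZ, SSSZ)), Z))
  →4  S(S(add(add(SZ, SSSZ), Z)))
  →5  S(S(add(S(add(Z, SSSZ)), Z)))
  →6  S(S(S(add(add(Z, SSSZ), Z))))
  →7  S(S(S(add(SSSZ, Z))))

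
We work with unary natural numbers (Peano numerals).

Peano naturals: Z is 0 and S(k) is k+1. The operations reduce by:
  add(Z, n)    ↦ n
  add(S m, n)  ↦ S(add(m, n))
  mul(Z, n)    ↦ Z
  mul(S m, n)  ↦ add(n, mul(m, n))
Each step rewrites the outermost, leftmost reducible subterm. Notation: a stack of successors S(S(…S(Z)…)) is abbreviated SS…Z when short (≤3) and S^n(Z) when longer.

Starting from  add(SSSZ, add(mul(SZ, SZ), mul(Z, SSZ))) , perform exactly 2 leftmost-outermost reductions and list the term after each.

Answer: after 2 steps: S(S(add(SZ, add(mul(SZ, SZ), mul(Z, SSZ)))))

Working:
  start: add(SSSZ, add(mul(SZ, SZ), mul(Z, SSZ)))
  [1] S(add(SSZ, add(mul(SZ, SZ), mul(Z, SSZ))))
  [2] S(S(add(SZ, add(mul(SZ, SZ), mul(Z, SSZ)))))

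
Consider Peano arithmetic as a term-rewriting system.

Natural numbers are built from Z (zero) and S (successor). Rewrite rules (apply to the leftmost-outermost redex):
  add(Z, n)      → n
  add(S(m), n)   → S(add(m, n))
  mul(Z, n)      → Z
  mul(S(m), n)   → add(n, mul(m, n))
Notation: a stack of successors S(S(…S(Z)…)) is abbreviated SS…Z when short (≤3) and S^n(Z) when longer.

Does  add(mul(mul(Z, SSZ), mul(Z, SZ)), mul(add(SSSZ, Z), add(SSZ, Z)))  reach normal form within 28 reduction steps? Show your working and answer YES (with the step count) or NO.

  start: add(mul(mul(Z, SSZ), mul(Z, SZ)), mul(add(SSSZ, Z), add(SSZ, Z)))
  step 1: add(mul(Z, mul(Z, SZ)), mul(add(SSSZ, Z), add(SSZ, Z)))
  step 2: add(Z, mul(add(SSSZ, Z), add(SSZ, Z)))
  step 3: mul(add(SSSZ, Z), add(SSZ, Z))
  step 4: mul(S(add(SSZ, Z)), add(SSZ, Z))
  step 5: add(add(SSZ, Z), mul(add(SSZ, Z), add(SSZ, Z)))
  step 6: add(S(add(SZ, Z)), mul(add(SSZ, Z), add(SSZ, Z)))
  step 7: S(add(add(SZ, Z), mul(add(SSZ, Z), add(SSZ, Z))))
  step 8: S(add(S(add(Z, Z)), mul(add(SSZ, Z), add(SSZ, Z))))
  step 9: S(S(add(add(Z, Z), mul(add(SSZ, Z), add(SSZ, Z)))))
  step 10: S(S(add(Z, mul(add(SSZ, Z), add(SSZ, Z)))))
  step 11: S(S(mul(add(SSZ, Z), add(SSZ, Z))))
  step 12: S(S(mul(S(add(SZ, Z)), add(SSZ, Z))))
  step 13: S(S(add(add(SSZ, Z), mul(add(SZ, Z), add(SSZ, Z)))))
  step 14: S(S(add(S(add(SZ, Z)), mul(add(SZ, Z), add(SSZ, Z)))))
  step 15: S(S(S(add(add(SZ, Z), mul(add(SZ, Z), add(SSZ, Z))))))
  step 16: S(S(S(add(S(add(Z, Z)), mul(add(SZ, Z), add(SSZ, Z))))))
  step 17: S(S(S(S(add(add(Z, Z), mul(add(SZ, Z), add(SSZ, Z)))))))
  step 18: S(S(S(S(add(Z, mul(add(SZ, Z), add(SSZ, Z)))))))
  step 19: S(S(S(S(mul(add(SZ, Z), add(SSZ, Z))))))
  step 20: S(S(S(S(mul(S(add(Z, Z)), add(SSZ, Z))))))
  step 21: S(S(S(S(add(add(SSZ, Z), mul(add(Z, Z), add(SSZ, Z)))))))
  step 22: S(S(S(S(add(S(add(SZ, Z)), mul(add(Z, Z), add(SSZ, Z)))))))
  step 23: S(S(S(S(S(add(add(SZ, Z), mul(add(Z, Z), add(SSZ, Z))))))))
  step 24: S(S(S(S(S(add(S(add(Z, Z)), mul(add(Z, Z), add(SSZ, Z))))))))
  step 25: S(S(S(S(S(S(add(add(Z, Z), mul(add(Z, Z), add(SSZ, Z)))))))))
  step 26: S(S(S(S(S(S(add(Z, mul(add(Z, Z), add(SSZ, Z)))))))))
  step 27: S(S(S(S(S(S(mul(add(Z, Z), add(SSZ, Z))))))))
  step 28: S(S(S(S(S(S(mul(Z, add(SSZ, Z))))))))

Answer: NO — after 28 steps the term is S(S(S(S(S(S(mul(Z, add(SSZ, Z)))))))), not yet normal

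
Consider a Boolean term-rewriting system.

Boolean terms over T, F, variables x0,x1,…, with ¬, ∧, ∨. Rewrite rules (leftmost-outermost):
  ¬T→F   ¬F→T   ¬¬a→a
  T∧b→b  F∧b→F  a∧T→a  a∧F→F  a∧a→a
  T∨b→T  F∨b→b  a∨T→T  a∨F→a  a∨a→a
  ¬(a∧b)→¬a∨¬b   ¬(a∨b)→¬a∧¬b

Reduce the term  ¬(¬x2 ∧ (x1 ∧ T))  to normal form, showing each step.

  start: ¬(¬x2 ∧ (x1 ∧ T))
  →1  ¬¬x2 ∨ ¬(x1 ∧ T)
  →2  x2 ∨ ¬(x1 ∧ T)
  →3  x2 ∨ (¬x1 ∨ ¬T)
  →4  x2 ∨ (¬x1 ∨ F)
  →5  x2 ∨ ¬x1

Answer: normal form = x2 ∨ ¬x1  (in 5 steps)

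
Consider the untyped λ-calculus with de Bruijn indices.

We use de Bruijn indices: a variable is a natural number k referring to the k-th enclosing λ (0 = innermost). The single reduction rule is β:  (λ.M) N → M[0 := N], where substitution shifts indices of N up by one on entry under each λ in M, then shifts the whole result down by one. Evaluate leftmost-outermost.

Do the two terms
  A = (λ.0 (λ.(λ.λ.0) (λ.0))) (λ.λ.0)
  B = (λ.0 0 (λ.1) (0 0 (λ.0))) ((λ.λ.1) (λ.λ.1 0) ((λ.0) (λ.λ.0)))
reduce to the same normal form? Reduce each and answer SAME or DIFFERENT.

Term A:
  start: (λ.0 (λ.(λ.λ.0) (λ.0))) (λ.λ.0)
  [1] (λ.λ.0) (λ.(λ.λ.0) (λ.0))
  [2] λ.0

Term B:
  start: (λ.0 0 (λ.1) (0 0 (λ.0))) ((λ.λ.1) (λ.λ.1 0) ((λ.0) (λ.λ.0)))
  [1] (λ.λ.1) (λ.λ.1 0) ((λ.0) (λ.λ.0)) ((λ.λ.1) (λ.λ.1 0) ((λ.0) (λ.λ.0))) (λ.(λ.λ.1) (λ.λ.1 0) ((λ.0) (λ.λ.0))) ((λ.λ.1) (λ.λ.1 0) ((λ.0) (λ.λ.0)) ((λ.λ.1) (λ.λ.1 0) ((λ.0) (λ.λ.0))) (λ.0))
  [2] (λ.λ.λ.1 0) ((λ.0) (λ.λ.0)) ((λ.λ.1) (λ.λ.1 0) ((λ.0) (λ.λ.0))) (λ.(λ.λ.1) (λ.λ.1 0) ((λ.0) (λ.λ.0))) ((λ.λ.1) (λ.λ.1 0) ((λ.0) (λ.λ.0)) ((λ.λ.1) (λ.λ.1 0) ((λ.0) (λ.λ.0))) (λ.0))
  [3] (λ.λ.1 0) ((λ.λ.1) (λ.λ.1 0) ((λ.0) (λ.λ.0))) (λ.(λ.λ.1) (λ.λ.1 0) ((λ.0) (λ.λ.0))) ((λ.λ.1) (λ.λ.1 0) ((λ.0) (λ.λ.0)) ((λ.λ.1) (λ.λ.1 0) ((λ.0) (λ.λ.0))) (λ.0))
  [4] (λ.(λ.λ.1) (λ.λ.1 0) ((λ.0) (λ.λ.0)) 0) (λ.(λ.λ.1) (λ.λ.1 0) ((λ.0) (λ.λ.0))) ((λ.λ.1) (λ.λ.1 0) ((λ.0) (λ.λ.0)) ((λ.λ.1) (λ.λ.1 0) ((λ.0) (λ.λ.0))) (λ.0))
  [5] (λ.λ.1) (λ.λ.1 0) ((λ.0) (λ.λ.0)) (λ.(λ.λ.1) (λ.λ.1 0) ((λ.0) (λ.λ.0))) ((λ.λ.1) (λ.λ.1 0) ((λ.0) (λ.λ.0)) ((λ.λ.1) (λ.λ.1 0) ((λ.0) (λ.λ.0))) (λ.0))
  [6] (λ.λ.λ.1 0) ((λ.0) (λ.λ.0)) (λ.(λ.λ.1) (λ.λ.1 0) ((λ.0) (λ.λ.0))) ((λ.λ.1) (λ.λ.1 0) ((λ.0) (λ.λ.0)) ((λ.λ.1) (λ.λ.1 0) ((λ.0) (λ.λ.0))) (λ.0))
  [7] (λ.λ.1 0) (λ.(λ.λ.1) (λ.λ.1 0) ((λ.0) (λ.λ.0))) ((λ.λ.1) (λ.λ.1 0) ((λ.0) (λ.λ.0)) ((λ.λ.1) (λ.λ.1 0) ((λ.0) (λ.λ.0))) (λ.0))
  [8] (λ.(λ.(λ.λ.1) (λ.λ.1 0) ((λ.0) (λ.λ.0))) 0) ((λ.λ.1) (λ.λ.1 0) ((λ.0) (λ.λ.0)) ((λ.λ.1) (λ.λ.1 0) ((λ.0) (λ.λ.0))) (λ.0))
  [9] (λ.(λ.λ.1) (λ.λ.1 0) ((λ.0) (λ.λ.0))) ((λ.λ.1) (λ.λ.1 0) ((λ.0) (λ.λ.0)) ((λ.λ.1) (λ.λ.1 0) ((λ.0) (λ.λ.0))) (λ.0))
  [10] (λ.λ.1) (λ.λ.1 0) ((λ.0) (λ.λ.0))
  [11] (λ.λ.λ.1 0) ((λ.0) (λ.λ.0))
  [12] λ.λ.1 0

Answer: DIFFERENT — A ⇓ λ.0, B ⇓ λ.λ.1 0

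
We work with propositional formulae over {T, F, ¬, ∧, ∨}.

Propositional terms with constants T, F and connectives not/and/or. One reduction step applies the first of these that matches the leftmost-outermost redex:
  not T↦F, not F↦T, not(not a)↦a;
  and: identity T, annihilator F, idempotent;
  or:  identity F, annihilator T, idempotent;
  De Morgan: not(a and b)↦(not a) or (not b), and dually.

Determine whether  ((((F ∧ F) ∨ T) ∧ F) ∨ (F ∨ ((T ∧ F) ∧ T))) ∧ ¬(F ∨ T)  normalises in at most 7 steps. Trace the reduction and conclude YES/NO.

  start: ((((F ∧ F) ∨ T) ∧ F) ∨ (F ∨ ((T ∧ F) ∧ T))) ∧ ¬(F ∨ T)
  step 1: (F ∨ (F ∨ ((T ∧ F) ∧ T))) ∧ ¬(F ∨ T)
  step 2: (F ∨ ((T ∧ F) ∧ T)) ∧ ¬(F ∨ T)
  step 3: ((T ∧ F) ∧ T) ∧ ¬(F ∨ T)
  step 4: (T ∧ F) ∧ ¬(F ∨ T)
  step 5: F ∧ ¬(F ∨ T)
  step 6: F

Answer: YES — reaches normal form F in 6 ≤ 7 steps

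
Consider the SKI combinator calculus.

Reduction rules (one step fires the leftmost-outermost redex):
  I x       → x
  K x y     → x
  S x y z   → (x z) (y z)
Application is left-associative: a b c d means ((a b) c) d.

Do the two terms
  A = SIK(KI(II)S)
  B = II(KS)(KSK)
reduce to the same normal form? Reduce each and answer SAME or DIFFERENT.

Term A:
  start: SIK(KI(II)S)
  step 1: I(KI(II)S)(K(KI(II)S))
  step 2: KI(II)S(K(KI(II)S))
  step 3: IS(K(KI(II)S))
  step 4: S(K(KI(II)S))
  step 5: S(K(IS))
  step 6: S(KS)

Term B:
  start: II(KS)(KSK)
  step 1: I(KS)(KSK)
  step 2: KS(KSK)
  step 3: S

Answer: DIFFERENT — A ⇓ S(KS), B ⇓ S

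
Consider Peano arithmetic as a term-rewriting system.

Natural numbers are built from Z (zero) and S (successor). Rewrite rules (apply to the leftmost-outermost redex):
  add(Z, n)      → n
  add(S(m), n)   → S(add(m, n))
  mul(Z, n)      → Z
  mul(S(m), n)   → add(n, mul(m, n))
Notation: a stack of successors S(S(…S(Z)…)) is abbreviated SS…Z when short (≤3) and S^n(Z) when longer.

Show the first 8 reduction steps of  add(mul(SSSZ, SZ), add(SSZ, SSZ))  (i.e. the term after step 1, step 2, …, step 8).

Answer: after 8 steps: S(S(add(mul(SZ, SZ), add(SSZ, SSZ))))

Derivation:
  start: add(mul(SSSZ, SZ), add(SSZ, SSZ))
  →1  add(add(SZ, mul(SSZ, SZ)), add(SSZ, SSZ))
  →2  add(S(add(Z, mul(SSZ, SZ))), add(SSZ, SSZ))
  →3  S(add(add(Z, mul(SSZ, SZ)), add(SSZ, SSZ)))
  →4  S(add(mul(SSZ, SZ), add(SSZ, SSZ)))
  →5  S(add(add(SZ, mul(SZ, SZ)), add(SSZ, SSZ)))
  →6  S(add(S(add(Z, mul(SZ, SZ))), add(SSZ, SSZ)))
  →7  S(S(add(add(Z, mul(SZ, SZ)), add(SSZ, SSZ))))
  →8  S(S(add(mul(SZ, SZ), add(SSZ, SSZ))))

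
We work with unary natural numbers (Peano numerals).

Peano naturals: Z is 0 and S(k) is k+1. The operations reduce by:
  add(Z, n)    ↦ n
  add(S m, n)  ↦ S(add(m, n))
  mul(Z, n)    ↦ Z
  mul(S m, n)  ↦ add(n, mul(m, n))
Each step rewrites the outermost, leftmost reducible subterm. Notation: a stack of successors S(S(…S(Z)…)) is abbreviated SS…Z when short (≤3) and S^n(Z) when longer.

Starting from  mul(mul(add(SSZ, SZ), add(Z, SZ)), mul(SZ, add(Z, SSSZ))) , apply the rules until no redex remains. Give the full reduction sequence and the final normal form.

  start: mul(mul(add(SSZ, SZ), add(Z, SZ)), mul(SZ, add(Z, SSSZ)))
  [1] mul(mul(S(add(SZ, SZ)), add(Z, SZ)), mul(SZ, add(Z, SSSZ)))
  [2] mul(add(add(Z, SZ), mul(add(SZ, SZ), add(Z, SZ))), mul(SZ, add(Z, SSSZ)))
  [3] mul(add(SZ, mul(add(SZ, SZ), add(Z, SZ))), mul(SZ, add(Z, SSSZ)))
  [4] mul(S(add(Z, mul(add(SZ, SZ), add(Z, SZ)))), mul(SZ, add(Z, SSSZ)))
  [5] add(mul(SZ, add(Z, SSSZ)), mul(add(Z, mul(add(SZ, SZ), add(Z, SZ))), mul(SZ, add(Z, SSSZ))))
  [6] add(add(add(Z, SSSZ), mul(Z, add(Z, SSSZ))), mul(add(Z, mul(add(SZ, SZ), add(Z, SZ))), mul(SZ, add(Z, SSSZ))))
  [7] add(add(SSSZ, mul(Z, add(Z, SSSZ))), mul(add(Z, mul(add(SZ, SZ), add(Z, SZ))), mul(SZ, add(Z, SSSZ))))
  [8] add(S(add(SSZ, mul(Z, add(Z, SSSZ)))), mul(add(Z, mul(add(SZ, SZ), add(Z, SZ))), mul(SZ, add(Z, SSSZ))))
  [9] S(add(add(SSZ, mul(Z, add(Z, SSSZ))), mul(add(Z, mul(add(SZ, SZ), add(Z, SZ))), mul(SZ, add(Z, SSSZ)))))
  [10] S(add(S(add(SZ, mul(Z, add(Z, SSSZ)))), mul(add(Z, mul(add(SZ, SZ), add(Z, SZ))), mul(SZ, add(Z, SSSZ)))))
  [11] S(S(add(add(SZ, mul(Z, add(Z, SSSZ))), mul(add(Z, mul(add(SZ, SZ), add(Z, SZ))), mul(SZ, add(Z, SSSZ))))))
  [12] S(S(add(S(add(Z, mul(Z, add(Z, SSSZ)))), mul(add(Z, mul(add(SZ, SZ), add(Z, SZ))), mul(SZ, add(Z, SSSZ))))))
  [13] S(S(S(add(add(Z, mul(Z, add(Z, SSSZ))), mul(add(Z, mul(add(SZ, SZ), add(Z, SZ))), mul(SZ, add(Z, SSSZ)))))))
  [14] S(S(S(add(mul(Z, add(Z, SSSZ)), mul(add(Z, mul(add(SZ, SZ), add(Z, SZ))), mul(SZ, add(Z, SSSZ)))))))
  [15] S(S(S(add(Z, mul(add(Z, mul(add(SZ, SZ), add(Z, SZ))), mul(SZ, add(Z, SSSZ)))))))
  [16] S(S(S(mul(add(Z, mul(add(SZ, SZ), add(Z, SZ))), mul(SZ, add(Z, SSSZ))))))
  [17] S(S(S(mul(mul(add(SZ, SZ), add(Z, SZ)), mul(SZ, add(Z, SSSZ))))))
  [18] S(S(S(mul(mul(S(add(Z, SZ)), add(Z, SZ)), mul(SZ, add(Z, SSSZ))))))
  [19] S(S(S(mul(add(add(Z, SZ), mul(add(Z, SZ), add(Z, SZ))), mul(SZ, add(Z, SSSZ))))))
  [20] S(S(S(mul(add(SZ, mul(add(Z, SZ), add(Z, SZ))), mul(SZ, add(Z, SSSZ))))))
  [21] S(S(S(mul(S(add(Z, mul(add(Z, SZ), add(Z, SZ)))), mul(SZ, add(Z, SSSZ))))))
  [22] S(S(S(add(mul(SZ, add(Z, SSSZ)), mul(add(Z, mul(add(Z, SZ), add(Z, SZ))), mul(SZ, add(Z, SSSZ)))))))
  [23] S(S(S(add(add(add(Z, SSSZ), mul(Z, add(Z, SSSZ))), mul(add(Z, mul(add(Z, SZ), add(Z, SZ))), mul(SZ, add(Z, SSSZ)))))))
  [24] S(S(S(add(add(SSSZ, mul(Z, add(Z, SSSZ))), mul(add(Z, mul(add(Z, SZ), add(Z, SZ))), mul(SZ, add(Z, SSSZ)))))))
  [25] S(S(S(add(S(add(SSZ, mul(Z, add(Z, SSSZ)))), mul(add(Z, mul(add(Z, SZ), add(Z, SZ))), mul(SZ, add(Z, SSSZ)))))))
  [26] S(S(S(S(add(add(SSZ, mul(Z, add(Z, SSSZ))), mul(add(Z, mul(add(Z, SZ), add(Z, SZ))), mul(SZ, add(Z, SSSZ))))))))
  [27] S(S(S(S(add(S(add(SZ, mul(Z, add(Z, SSSZ)))), mul(add(Z, mul(add(Z, SZ), add(Z, SZ))), mul(SZ, add(Z, SSSZ))))))))
  [28] S(S(S(S(S(add(add(SZ, mul(Z, add(Z, SSSZ))), mul(add(Z, mul(add(Z, SZ), add(Z, SZ))), mul(SZ, add(Z, SSSZ)))))))))
  [29] S(S(S(S(S(add(S(add(Z, mul(Z, add(Z, SSSZ)))), mul(add(Z, mul(add(Z, SZ), add(Z, SZ))), mul(SZ, add(Z, SSSZ)))))))))
  [30] S(S(S(S(S(S(add(add(Z, mul(Z, add(Z, SSSZ))), mul(add(Z, mul(add(Z, SZ), add(Z, SZ))), mul(SZ, add(Z, SSSZ))))))))))
  [31] S(S(S(S(S(S(add(mul(Z, add(Z, SSSZ)), mul(add(Z, mul(add(Z, SZ), add(Z, SZ))), mul(SZ, add(Z, SSSZ))))))))))
  [32] S(S(S(S(S(S(add(Z, mul(add(Z, mul(add(Z, SZ), add(Z, SZ))), mul(SZ, add(Z, SSSZ))))))))))
  [33] S(S(S(S(S(S(mul(add(Z, mul(add(Z, SZ), add(Z, SZ))), mul(SZ, add(Z, SSSZ)))))))))
  [34] S(S(S(S(S(S(mul(mul(add(Z, SZ), add(Z, SZ)), mul(SZ, add(Z, SSSZ)))))))))
  [35] S(S(S(S(S(S(mul(mul(SZ, add(Z, SZ)), mul(SZ, add(Z, SSSZ)))))))))
  [36] S(S(S(S(S(S(mul(add(add(Z, SZ), mul(Z, add(Z, SZ))), mul(SZ, add(Z, SSSZ)))))))))
  [37] S(S(S(S(S(S(mul(add(SZ, mul(Z, add(Z, SZ))), mul(SZ, add(Z, SSSZ)))))))))
  [38] S(S(S(S(S(S(mul(S(add(Z, mul(Z, add(Z, SZ)))), mul(SZ, add(Z, SSSZ)))))))))
  [39] S(S(S(S(S(S(add(mul(SZ, add(Z, SSSZ)), mul(add(Z, mul(Z, add(Z, SZ))), mul(SZ, add(Z, SSSZ))))))))))
  [40] S(S(S(S(S(S(add(add(add(Z, SSSZ), mul(Z, add(Z, SSSZ))), mul(add(Z, mul(Z, add(Z, SZ))), mul(SZ, add(Z, SSSZ))))))))))
  [41] S(S(S(S(S(S(add(add(SSSZ, mul(Z, add(Z, SSSZ))), mul(add(Z, mul(Z, add(Z, SZ))), mul(SZ, add(Z, SSSZ))))))))))
  [42] S(S(S(S(S(S(add(S(add(SSZ, mul(Z, add(Z, SSSZ)))), mul(add(Z, mul(Z, add(Z, SZ))), mul(SZ, add(Z, SSSZ))))))))))
  [43] S(S(S(S(S(S(S(add(add(SSZ, mul(Z, add(Z, SSSZ))), mul(add(Z, mul(Z, add(Z, SZ))), mul(SZ, add(Z, SSSZ)))))))))))
  [44] S(S(S(S(S(S(S(add(S(add(SZ, mul(Z, add(Z, SSSZ)))), mul(add(Z, mul(Z, add(Z, SZ))), mul(SZ, add(Z, SSSZ)))))))))))
  [45] S(S(S(S(S(S(S(S(add(add(SZ, mul(Z, add(Z, SSSZ))), mul(add(Z, mul(Z, add(Z, SZ))), mul(SZ, add(Z, SSSZ))))))))))))
  [46] S(S(S(S(S(S(S(S(add(S(add(Z, mul(Z, add(Z, SSSZ)))), mul(add(Z, mul(Z, add(Z, SZ))), mul(SZ, add(Z, SSSZ))))))))))))
  [47] S(S(S(S(S(S(S(S(S(add(add(Z, mul(Z, add(Z, SSSZ))), mul(add(Z, mul(Z, add(Z, SZ))), mul(SZ, add(Z, SSSZ)))))))))))))
  [48] S(S(S(S(S(S(S(S(S(add(mul(Z, add(Z, SSSZ)), mul(add(Z, mul(Z, add(Z, SZ))), mul(SZ, add(Z, SSSZ)))))))))))))
  [49] S(S(S(S(S(S(S(S(S(add(Z, mul(add(Z, mul(Z, add(Z, SZ))), mul(SZ, add(Z, SSSZ)))))))))))))
  [50] S(S(S(S(S(S(S(S(S(mul(add(Z, mul(Z, add(Z, SZ))), mul(SZ, add(Z, SSSZ))))))))))))
  [51] S(S(S(S(S(S(S(S(S(mul(mul(Z, add(Z, SZ)), mul(SZ, add(Z, SSSZ))))))))))))
  [52] S(S(S(S(S(S(S(S(S(mul(Z, mul(SZ, add(Z, SSSZ))))))))))))
  [53] S^9(Z)

Answer: normal form = S^9(Z)  (in 53 steps)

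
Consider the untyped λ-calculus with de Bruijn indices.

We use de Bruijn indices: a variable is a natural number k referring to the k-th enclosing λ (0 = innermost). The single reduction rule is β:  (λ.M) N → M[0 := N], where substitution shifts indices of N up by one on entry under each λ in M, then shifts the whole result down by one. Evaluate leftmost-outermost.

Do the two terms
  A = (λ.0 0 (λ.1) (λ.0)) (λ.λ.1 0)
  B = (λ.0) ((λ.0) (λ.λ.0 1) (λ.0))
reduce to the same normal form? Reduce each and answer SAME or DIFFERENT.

Answer: DIFFERENT — A ⇓ λ.λ.1 0, B ⇓ λ.0 (λ.0)

Reduction:
Term A:
  start: (λ.0 0 (λ.1) (λ.0)) (λ.λ.1 0)
  →1  (λ.λ.1 0) (λ.λ.1 0) (λ.λ.λ.1 0) (λ.0)
  →2  (λ.(λ.λ.1 0) 0) (λ.λ.λ.1 0) (λ.0)
  →3  (λ.λ.1 0) (λ.λ.λ.1 0) (λ.0)
  →4  (λ.(λ.λ.λ.1 0) 0) (λ.0)
  →5  (λ.λ.λ.1 0) (λ.0)
  →6  λ.λ.1 0

Term B:
  start: (λ.0) ((λ.0) (λ.λ.0 1) (λ.0))
  →1  (λ.0) (λ.λ.0 1) (λ.0)
  →2  (λ.λ.0 1) (λ.0)
  →3  λ.0 (λ.0)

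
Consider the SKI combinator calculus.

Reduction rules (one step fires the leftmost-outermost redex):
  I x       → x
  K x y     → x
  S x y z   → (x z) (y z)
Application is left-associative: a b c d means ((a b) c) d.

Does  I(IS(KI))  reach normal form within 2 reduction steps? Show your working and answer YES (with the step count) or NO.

  start: I(IS(KI))
  step 1: IS(KI)
  step 2: S(KI)

Answer: YES — reaches normal form S(KI) in 2 ≤ 2 steps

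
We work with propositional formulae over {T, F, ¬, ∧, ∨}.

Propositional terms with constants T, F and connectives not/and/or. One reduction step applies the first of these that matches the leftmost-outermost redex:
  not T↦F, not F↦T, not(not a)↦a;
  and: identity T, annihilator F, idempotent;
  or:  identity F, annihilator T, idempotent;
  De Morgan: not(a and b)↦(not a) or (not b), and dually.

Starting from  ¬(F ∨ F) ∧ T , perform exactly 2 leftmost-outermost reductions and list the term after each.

Answer: after 2 steps: ¬F ∧ ¬F

Reduction:
  start: ¬(F ∨ F) ∧ T
  [1] ¬(F ∨ F)
  [2] ¬F ∧ ¬F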